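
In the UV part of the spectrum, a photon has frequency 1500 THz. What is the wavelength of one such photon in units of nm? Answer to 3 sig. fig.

200 nm

In SI units: f = 1500 THz = 1.5e15 Hz.
Apply λ = c/f: λ = 1.999e-7 m.
Converting to nm: λ = 199.9 nm ≈ 200 nm.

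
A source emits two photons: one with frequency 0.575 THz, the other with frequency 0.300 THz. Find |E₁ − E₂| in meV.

1.14 meV

Using E = hf: E₁ = 3.810·10^-22 J, E₂ = 1.988·10^-22 J.
|ΔE| = |3.810·10^-22 − 1.988·10^-22| = 1.82·10^-22 J = 1.14 meV.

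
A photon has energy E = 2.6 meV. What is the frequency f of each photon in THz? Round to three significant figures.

First convert: E = 2.6 meV = 4.1657e-22 J.
The photon relation is f = E/h, giving f = 6.287e11 Hz.
Converting to THz: f = 0.6287 THz ≈ 0.629 THz.

0.629 THz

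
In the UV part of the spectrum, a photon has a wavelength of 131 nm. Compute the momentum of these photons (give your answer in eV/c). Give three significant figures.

9.46 eV/c

Take h = 6.62607015 × 10^-34 J·s, c = 2.99792458 × 10^8 m/s, 1 eV = 1.602176634 × 10^-19 J.
First convert: λ = 131 nm = 1.31 × 10^-7 m.
The photon relation is p = h/λ, giving p = 5.058 × 10^-27 kg·m/s.
Converting to eV/c: p = 9.464 eV/c ≈ 9.46 eV/c.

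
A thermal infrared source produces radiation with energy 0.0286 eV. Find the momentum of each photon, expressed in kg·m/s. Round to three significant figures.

Take c = 2.99792458e8 m/s, 1 eV = 1.602176634e-19 J.
In SI units: E = 0.0286 eV = 4.5822e-21 J.
Apply p = E/c: p = 1.528e-29 kg·m/s.
So p ≈ 1.53e-29 kg·m/s.

1.53e-29 kg·m/s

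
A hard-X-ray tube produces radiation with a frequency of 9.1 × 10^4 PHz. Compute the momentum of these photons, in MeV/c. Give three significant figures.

Convert to SI: f = 9.1 × 10^4 PHz = 9.1 × 10^19 Hz.
The photon relation is p = hf/c, giving p = 2.011 × 10^-22 kg·m/s.
Converting to MeV/c: p = 0.3763 MeV/c ≈ 0.376 MeV/c.

0.376 MeV/c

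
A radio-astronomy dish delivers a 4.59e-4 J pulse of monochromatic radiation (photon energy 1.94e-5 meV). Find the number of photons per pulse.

Per-photon energy: E = 3.108e-27 J (from energy = 1.94e-5 meV).
N = E_total / E_photon = 4.59e-4 J / 3.108e-27 J = 1.48e23.

1.48e23 photons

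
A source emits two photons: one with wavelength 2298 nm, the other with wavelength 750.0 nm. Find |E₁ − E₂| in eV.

Using E = hc/λ: E₁ = 8.6442 × 10^-20 J, E₂ = 2.6486 × 10^-19 J.
|ΔE| = |8.6442 × 10^-20 − 2.6486 × 10^-19| = 1.78 × 10^-19 J = 1.11 eV.

1.11 eV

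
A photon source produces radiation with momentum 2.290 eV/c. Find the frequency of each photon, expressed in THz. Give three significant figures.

Take h = 6.62607015 × 10^-34 J·s, c = 2.99792458 × 10^8 m/s, 1 eV = 1.602176634 × 10^-19 J.
Convert to SI: p = 2.290 eV/c = 1.2238 × 10^-27 kg·m/s.
Apply f = pc/h: f = 5.537 × 10^14 Hz.
Converting to THz: f = 553.7 THz ≈ 554 THz.

554 THz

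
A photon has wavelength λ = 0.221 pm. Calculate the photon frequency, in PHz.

1.36 × 10^6 PHz

(c = 2.99792458 × 10^8 m/s.)
Convert to SI: λ = 0.221 pm = 2.21 × 10^-13 m.
Apply f = c/λ: f = 1.357 × 10^21 Hz.
Converting to PHz: f = 1.357 × 10^6 PHz ≈ 1.36 × 10^6 PHz.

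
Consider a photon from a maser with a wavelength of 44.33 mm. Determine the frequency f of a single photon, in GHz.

(c = 2.99792458 × 10^8 m/s.)
In SI units: λ = 44.33 mm = 0.04433 m.
Since f = c/λ for a photon, f = 6.763 × 10^9 Hz.
Converting to GHz: f = 6.763 GHz ≈ 6.76 GHz.

6.76 GHz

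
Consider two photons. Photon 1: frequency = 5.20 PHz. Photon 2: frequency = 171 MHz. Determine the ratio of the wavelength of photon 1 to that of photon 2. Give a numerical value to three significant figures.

3.29e-8

λ_1 = 5.765e-8 m (from frequency = 5.20 PHz, via λ = c/f).
λ_2 = 1.753 m (from frequency = 171 MHz, via λ = c/f).
Ratio = 5.765e-8 / 1.753 = 3.29e-8.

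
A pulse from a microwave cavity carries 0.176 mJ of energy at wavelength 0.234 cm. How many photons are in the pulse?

2.07 × 10^18 photons

Per-photon energy: E = 8.489 × 10^-23 J (from wavelength = 0.234 cm).
N = E_total / E_photon = 1.76 × 10^-4 J / 8.489 × 10^-23 J = 2.07 × 10^18.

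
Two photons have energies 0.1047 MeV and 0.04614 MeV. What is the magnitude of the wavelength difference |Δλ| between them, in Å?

Using λ = hc/E: λ₁ = 1.1842 × 10^-11 m, λ₂ = 2.6871 × 10^-11 m.
|Δλ| = |1.1842 × 10^-11 − 2.6871 × 10^-11| = 1.50 × 10^-11 m = 0.150 Å.

0.150 Å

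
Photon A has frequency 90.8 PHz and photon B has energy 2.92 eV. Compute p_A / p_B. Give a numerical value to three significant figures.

p_A = 2.007·10^-25 kg·m/s (from frequency = 90.8 PHz, via p = hf/c).
p_B = 1.561·10^-27 kg·m/s (from energy = 2.92 eV, via p = E/c).
Ratio = 2.007·10^-25 / 1.561·10^-27 = 129.

129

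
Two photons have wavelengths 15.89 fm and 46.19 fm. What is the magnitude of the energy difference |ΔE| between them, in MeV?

51.2 MeV

Using E = hc/λ: E₁ = 1.2501e-11 J, E₂ = 4.3006e-12 J.
|ΔE| = |1.2501e-11 − 4.3006e-12| = 8.20e-12 J = 51.2 MeV.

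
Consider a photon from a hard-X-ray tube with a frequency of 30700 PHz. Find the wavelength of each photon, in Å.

0.0977 Å

First convert: f = 30700 PHz = 3.07 × 10^19 Hz.
Since λ = c/f for a photon, λ = 9.765 × 10^-12 m.
Converting to Å: λ = 0.09765 Å ≈ 0.0977 Å.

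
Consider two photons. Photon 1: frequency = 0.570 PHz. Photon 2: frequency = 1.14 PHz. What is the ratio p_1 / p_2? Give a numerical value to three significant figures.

p_1 = 1.260·10^-27 kg·m/s (from frequency = 0.570 PHz, via p = hf/c).
p_2 = 2.520·10^-27 kg·m/s (from frequency = 1.14 PHz, via p = hf/c).
Ratio = 1.260·10^-27 / 2.520·10^-27 = 0.500.

0.500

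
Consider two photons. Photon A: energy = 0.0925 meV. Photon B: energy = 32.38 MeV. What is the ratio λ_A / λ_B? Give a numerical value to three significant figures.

3.50 × 10^11

λ_A = 0.01340 m (from energy = 0.0925 meV, via λ = hc/E).
λ_B = 3.829 × 10^-14 m (from energy = 32.38 MeV, via λ = hc/E).
Ratio = 0.01340 / 3.829 × 10^-14 = 3.50 × 10^11.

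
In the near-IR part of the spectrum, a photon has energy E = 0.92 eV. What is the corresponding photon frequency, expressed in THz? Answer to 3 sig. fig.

222 THz

First convert: E = 0.92 eV = 1.4740 × 10^-19 J.
Since f = E/h for a photon, f = 2.225 × 10^14 Hz.
Converting to THz: f = 222.5 THz ≈ 222 THz.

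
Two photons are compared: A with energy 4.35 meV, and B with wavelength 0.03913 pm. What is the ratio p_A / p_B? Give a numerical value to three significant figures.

1.37e-10

p_A = 2.325e-30 kg·m/s (from energy = 4.35 meV, via p = E/c).
p_B = 1.693e-20 kg·m/s (from wavelength = 0.03913 pm, via p = h/λ).
Ratio = 2.325e-30 / 1.693e-20 = 1.37e-10.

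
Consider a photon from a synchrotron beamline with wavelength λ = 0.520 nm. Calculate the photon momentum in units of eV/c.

2380 eV/c

First convert: λ = 0.520 nm = 5.20e-10 m.
The photon relation is p = h/λ, giving p = 1.274e-24 kg·m/s.
Converting to eV/c: p = 2384 eV/c ≈ 2380 eV/c.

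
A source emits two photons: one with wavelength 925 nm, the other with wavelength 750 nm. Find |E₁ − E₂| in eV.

0.313 eV

Using E = hc/λ: E₁ = 2.148e-19 J, E₂ = 2.649e-19 J.
|ΔE| = |2.148e-19 − 2.649e-19| = 5.01e-20 J = 0.313 eV.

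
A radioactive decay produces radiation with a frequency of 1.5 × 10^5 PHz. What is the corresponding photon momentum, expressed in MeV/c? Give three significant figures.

0.620 MeV/c

Convert to SI: f = 1.5 × 10^5 PHz = 1.5 × 10^20 Hz.
For a photon p = hf/c, so p = 3.315 × 10^-22 kg·m/s.
Converting to MeV/c: p = 0.6204 MeV/c ≈ 0.620 MeV/c.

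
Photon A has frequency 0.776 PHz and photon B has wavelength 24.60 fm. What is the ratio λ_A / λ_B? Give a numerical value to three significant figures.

λ_A = 3.863·10^-7 m (from frequency = 0.776 PHz, via λ = c/f).
λ_B = 2.460·10^-14 m (from wavelength = 24.60 fm, via λ given directly).
Ratio = 3.863·10^-7 / 2.460·10^-14 = 1.57·10^7.

1.57·10^7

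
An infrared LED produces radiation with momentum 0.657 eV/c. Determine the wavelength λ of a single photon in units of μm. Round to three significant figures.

Take h = 6.62607015e-34 J·s, c = 2.99792458e8 m/s, 1 eV = 1.602176634e-19 J.
First convert: p = 0.657 eV/c = 3.5112e-28 kg·m/s.
Since λ = h/p for a photon, λ = 1.887e-6 m.
Converting to μm: λ = 1.887 μm ≈ 1.89 μm.

1.89 μm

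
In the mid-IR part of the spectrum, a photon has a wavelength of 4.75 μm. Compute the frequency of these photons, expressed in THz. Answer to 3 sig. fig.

63.1 THz

Use c = 2.99792458e8 m/s.
In SI units: λ = 4.75 μm = 4.75e-6 m.
Apply f = c/λ: f = 6.311e13 Hz.
Converting to THz: f = 63.11 THz ≈ 63.1 THz.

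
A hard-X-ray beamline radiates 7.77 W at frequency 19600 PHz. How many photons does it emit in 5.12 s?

3.06 × 10^15 photons

Total energy: E_total = P·t = 7.77 × 5.12 = 39.78 J.
Per-photon energy: E = 1.299 × 10^-14 J.
N = E_total / E_photon = 3.06 × 10^15.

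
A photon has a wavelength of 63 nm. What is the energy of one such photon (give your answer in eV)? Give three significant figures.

19.7 eV

Take h = 6.62607015e-34 J·s, c = 2.99792458e8 m/s, 1 eV = 1.602176634e-19 J.
Convert to SI: λ = 63 nm = 6.3e-8 m.
Apply E = hc/λ: E = 3.153e-18 J.
Converting to eV: E = 19.68 eV ≈ 19.7 eV.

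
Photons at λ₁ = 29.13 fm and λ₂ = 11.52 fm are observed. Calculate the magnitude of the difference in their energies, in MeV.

65.1 MeV

Using E = hc/λ: E₁ = 6.8192 × 10^-12 J, E₂ = 1.7243 × 10^-11 J.
|ΔE| = |6.8192 × 10^-12 − 1.7243 × 10^-11| = 1.04 × 10^-11 J = 65.1 MeV.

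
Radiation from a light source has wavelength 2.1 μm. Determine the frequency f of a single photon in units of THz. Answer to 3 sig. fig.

Use c = 2.99792458e8 m/s.
In SI units: λ = 2.1 μm = 2.1e-6 m.
For a photon f = c/λ, so f = 1.428e14 Hz.
Converting to THz: f = 142.8 THz ≈ 143 THz.

143 THz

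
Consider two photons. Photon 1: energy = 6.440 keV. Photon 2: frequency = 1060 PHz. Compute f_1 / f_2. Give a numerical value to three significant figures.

1.47

f_1 = 1.557 × 10^18 Hz (from energy = 6.440 keV, via f = E/h).
f_2 = 1.060 × 10^18 Hz (from frequency = 1060 PHz, via f given directly).
Ratio = 1.557 × 10^18 / 1.060 × 10^18 = 1.47.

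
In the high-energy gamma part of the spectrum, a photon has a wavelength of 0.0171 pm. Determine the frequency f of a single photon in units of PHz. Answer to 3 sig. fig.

1.75 × 10^7 PHz

Take c = 2.99792458 × 10^8 m/s.
Convert to SI: λ = 0.0171 pm = 1.71 × 10^-14 m.
Apply f = c/λ: f = 1.753 × 10^22 Hz.
Converting to PHz: f = 1.753 × 10^7 PHz ≈ 1.75 × 10^7 PHz.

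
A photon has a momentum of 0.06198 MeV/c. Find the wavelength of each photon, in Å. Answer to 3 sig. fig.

Take h = 6.62607015e-34 J·s, c = 2.99792458e8 m/s, 1 eV = 1.602176634e-19 J.
In SI units: p = 0.06198 MeV/c = 3.3124e-23 kg·m/s.
Since λ = h/p for a photon, λ = 2.000e-11 m.
Converting to Å: λ = 0.2000 Å ≈ 0.200 Å.

0.200 Å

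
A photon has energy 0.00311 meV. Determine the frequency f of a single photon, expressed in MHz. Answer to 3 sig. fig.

752 MHz

Convert to SI: E = 0.00311 meV = 4.9828e-25 J.
For a photon f = E/h, so f = 7.520e8 Hz.
Converting to MHz: f = 752.0 MHz ≈ 752 MHz.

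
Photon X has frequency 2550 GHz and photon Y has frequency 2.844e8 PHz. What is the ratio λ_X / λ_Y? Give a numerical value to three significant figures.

λ_X = 1.176e-4 m (from frequency = 2550 GHz, via λ = c/f).
λ_Y = 1.054e-15 m (from frequency = 2.844e8 PHz, via λ = c/f).
Ratio = 1.176e-4 / 1.054e-15 = 1.12e11.

1.12e11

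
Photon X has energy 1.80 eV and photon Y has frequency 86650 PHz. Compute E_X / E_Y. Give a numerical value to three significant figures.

5.02 × 10^-6

E_X = 2.884 × 10^-19 J (from energy = 1.80 eV, via E given directly).
E_Y = 5.741 × 10^-14 J (from frequency = 86650 PHz, via E = hf).
Ratio = 2.884 × 10^-19 / 5.741 × 10^-14 = 5.02 × 10^-6.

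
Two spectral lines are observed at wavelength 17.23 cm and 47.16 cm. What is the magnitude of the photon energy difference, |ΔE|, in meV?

Using E = hc/λ: E₁ = 1.1529 × 10^-24 J, E₂ = 4.2121 × 10^-25 J.
|ΔE| = |1.1529 × 10^-24 − 4.2121 × 10^-25| = 7.32 × 10^-25 J = 4.57 × 10^-3 meV.

4.57 × 10^-3 meV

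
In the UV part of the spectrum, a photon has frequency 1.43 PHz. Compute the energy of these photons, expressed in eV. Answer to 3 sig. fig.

Take h = 6.62607015 × 10^-34 J·s, 1 eV = 1.602176634 × 10^-19 J.
Convert to SI: f = 1.43 PHz = 1.43 × 10^15 Hz.
Since E = hf for a photon, E = 9.475 × 10^-19 J.
Converting to eV: E = 5.914 eV ≈ 5.91 eV.

5.91 eV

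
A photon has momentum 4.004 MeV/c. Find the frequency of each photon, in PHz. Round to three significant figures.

9.68e5 PHz

Use h = 6.62607015e-34 J·s, c = 2.99792458e8 m/s, 1 eV = 1.602176634e-19 J.
In SI units: p = 4.004 MeV/c = 2.1399e-21 kg·m/s.
Since f = pc/h for a photon, f = 9.682e20 Hz.
Converting to PHz: f = 968200 PHz ≈ 9.68e5 PHz.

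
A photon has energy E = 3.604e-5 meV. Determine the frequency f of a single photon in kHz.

(h = 6.62607015e-34 J·s, 1 eV = 1.602176634e-19 J.)
First convert: E = 3.604e-5 meV = 5.7742e-27 J.
The photon relation is f = E/h, giving f = 8.714e6 Hz.
Converting to kHz: f = 8714 kHz ≈ 8710 kHz.

8710 kHz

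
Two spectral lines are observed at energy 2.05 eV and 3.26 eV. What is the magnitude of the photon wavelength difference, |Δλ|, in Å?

2240 Å

Using λ = hc/E: λ₁ = 6.048·10^-7 m, λ₂ = 3.803·10^-7 m.
|Δλ| = |6.048·10^-7 − 3.803·10^-7| = 2.24·10^-7 m = 2240 Å.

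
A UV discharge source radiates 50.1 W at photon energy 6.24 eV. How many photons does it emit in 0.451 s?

Total energy: E_total = P·t = 50.1 × 0.451 = 22.60 J.
Per-photon energy: E = 9.998 × 10^-19 J.
N = E_total / E_photon = 2.26 × 10^19.

2.26 × 10^19 photons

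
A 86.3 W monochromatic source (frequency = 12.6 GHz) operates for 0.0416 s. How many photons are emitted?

4.30 × 10^23 photons

Total energy: E_total = P·t = 86.3 × 0.0416 = 3.590 J.
Per-photon energy: E = 8.349 × 10^-24 J.
N = E_total / E_photon = 4.30 × 10^23.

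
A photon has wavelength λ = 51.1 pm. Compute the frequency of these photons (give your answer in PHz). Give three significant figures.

First convert: λ = 51.1 pm = 5.11e-11 m.
Since f = c/λ for a photon, f = 5.867e18 Hz.
Converting to PHz: f = 5867 PHz ≈ 5870 PHz.

5870 PHz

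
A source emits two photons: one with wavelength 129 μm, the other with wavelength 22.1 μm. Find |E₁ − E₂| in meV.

Using E = hc/λ: E₁ = 1.540 × 10^-21 J, E₂ = 8.988 × 10^-21 J.
|ΔE| = |1.540 × 10^-21 − 8.988 × 10^-21| = 7.45 × 10^-21 J = 46.5 meV.

46.5 meV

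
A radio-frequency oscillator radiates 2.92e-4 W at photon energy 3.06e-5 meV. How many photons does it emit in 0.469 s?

Total energy: E_total = P·t = 2.92e-4 × 0.469 = 1.369e-4 J.
Per-photon energy: E = 4.903e-27 J.
N = E_total / E_photon = 2.79e22.

2.79e22 photons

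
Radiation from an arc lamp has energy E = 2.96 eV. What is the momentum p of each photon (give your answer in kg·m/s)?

1.58·10^-27 kg·m/s

(c = 2.99792458·10^8 m/s, 1 eV = 1.602176634·10^-19 J.)
First convert: E = 2.96 eV = 4.7424·10^-19 J.
Apply p = E/c: p = 1.582·10^-27 kg·m/s.
So p ≈ 1.58·10^-27 kg·m/s.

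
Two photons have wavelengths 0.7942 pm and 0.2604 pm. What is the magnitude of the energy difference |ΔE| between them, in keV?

3200 keV

Using E = hc/λ: E₁ = 2.5012·10^-13 J, E₂ = 7.6284·10^-13 J.
|ΔE| = |2.5012·10^-13 − 7.6284·10^-13| = 5.13·10^-13 J = 3200 keV.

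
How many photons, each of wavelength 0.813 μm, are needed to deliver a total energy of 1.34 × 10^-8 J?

Per-photon energy: E = 2.443 × 10^-19 J (from wavelength = 0.813 μm).
N = E_total / E_photon = 1.34 × 10^-8 J / 2.443 × 10^-19 J = 5.48 × 10^10.

5.48 × 10^10 photons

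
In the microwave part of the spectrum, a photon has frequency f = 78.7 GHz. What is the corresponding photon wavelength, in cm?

Convert to SI: f = 78.7 GHz = 7.87e10 Hz.
The photon relation is λ = c/f, giving λ = 0.003809 m.
Converting to cm: λ = 0.3809 cm ≈ 0.381 cm.

0.381 cm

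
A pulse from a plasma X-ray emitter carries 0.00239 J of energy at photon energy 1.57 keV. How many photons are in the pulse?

9.50e12 photons

Per-photon energy: E = 2.515e-16 J (from energy = 1.57 keV).
N = E_total / E_photon = 0.00239 J / 2.515e-16 J = 9.50e12.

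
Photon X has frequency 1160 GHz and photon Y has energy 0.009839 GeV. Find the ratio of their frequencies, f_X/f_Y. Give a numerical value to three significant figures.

f_X = 1.160 × 10^12 Hz (from frequency = 1160 GHz, via f given directly).
f_Y = 2.379 × 10^21 Hz (from energy = 0.009839 GeV, via f = E/h).
Ratio = 1.160 × 10^12 / 2.379 × 10^21 = 4.88 × 10^-10.

4.88 × 10^-10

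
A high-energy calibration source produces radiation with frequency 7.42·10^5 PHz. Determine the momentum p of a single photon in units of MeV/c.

In SI units: f = 7.42·10^5 PHz = 7.42·10^20 Hz.
Since p = hf/c for a photon, p = 1.640·10^-21 kg·m/s.
Converting to MeV/c: p = 3.069 MeV/c ≈ 3.07 MeV/c.

3.07 MeV/c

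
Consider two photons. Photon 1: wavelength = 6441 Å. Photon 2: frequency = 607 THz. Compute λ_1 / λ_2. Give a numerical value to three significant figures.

1.30

λ_1 = 6.441·10^-7 m (from wavelength = 6441 Å, via λ given directly).
λ_2 = 4.939·10^-7 m (from frequency = 607 THz, via λ = c/f).
Ratio = 6.441·10^-7 / 4.939·10^-7 = 1.30.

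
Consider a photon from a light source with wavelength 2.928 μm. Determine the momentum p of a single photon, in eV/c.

First convert: λ = 2.928 μm = 2.928·10^-6 m.
Since p = h/λ for a photon, p = 2.263·10^-28 kg·m/s.
Converting to eV/c: p = 0.4234 eV/c ≈ 0.423 eV/c.

0.423 eV/c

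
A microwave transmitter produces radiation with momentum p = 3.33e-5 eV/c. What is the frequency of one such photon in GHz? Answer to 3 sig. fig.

First convert: p = 3.33e-5 eV/c = 1.7796e-32 kg·m/s.
Apply f = pc/h: f = 8.052e9 Hz.
Converting to GHz: f = 8.052 GHz ≈ 8.05 GHz.

8.05 GHz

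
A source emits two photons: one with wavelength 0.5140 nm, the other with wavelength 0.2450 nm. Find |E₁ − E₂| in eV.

Using E = hc/λ: E₁ = 3.8647e-16 J, E₂ = 8.1079e-16 J.
|ΔE| = |3.8647e-16 − 8.1079e-16| = 4.24e-16 J = 2650 eV.

2650 eV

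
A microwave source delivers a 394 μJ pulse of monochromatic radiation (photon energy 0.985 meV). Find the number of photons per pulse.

2.50e18 photons

Per-photon energy: E = 1.578e-22 J (from energy = 0.985 meV).
N = E_total / E_photon = 3.94e-4 J / 1.578e-22 J = 2.50e18.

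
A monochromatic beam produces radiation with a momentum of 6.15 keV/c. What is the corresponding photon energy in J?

9.85e-16 J

(c = 2.99792458e8 m/s, 1 eV = 1.602176634e-19 J.)
In SI units: p = 6.15 keV/c = 3.2867e-24 kg·m/s.
The photon relation is E = pc, giving E = 9.853e-16 J.
So E ≈ 9.85e-16 J.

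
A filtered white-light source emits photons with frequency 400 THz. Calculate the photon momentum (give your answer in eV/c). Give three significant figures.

1.65 eV/c

Use h = 6.62607015e-34 J·s, c = 2.99792458e8 m/s, 1 eV = 1.602176634e-19 J.
First convert: f = 400 THz = 4.0e14 Hz.
The photon relation is p = hf/c, giving p = 8.841e-28 kg·m/s.
Converting to eV/c: p = 1.654 eV/c ≈ 1.65 eV/c.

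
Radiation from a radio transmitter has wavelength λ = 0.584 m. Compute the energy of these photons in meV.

2.12 × 10^-3 meV

Use h = 6.62607015 × 10^-34 J·s, c = 2.99792458 × 10^8 m/s, 1 eV = 1.602176634 × 10^-19 J.
For a photon E = hc/λ, so E = 3.401 × 10^-25 J.
Converting to meV: E = 0.002123 meV ≈ 2.12 × 10^-3 meV.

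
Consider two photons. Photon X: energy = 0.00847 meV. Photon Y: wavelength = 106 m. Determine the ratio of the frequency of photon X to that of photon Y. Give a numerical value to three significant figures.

f_X = 2.048 × 10^9 Hz (from energy = 0.00847 meV, via f = E/h).
f_Y = 2.828 × 10^6 Hz (from wavelength = 106 m, via f = c/λ).
Ratio = 2.048 × 10^9 / 2.828 × 10^6 = 724.

724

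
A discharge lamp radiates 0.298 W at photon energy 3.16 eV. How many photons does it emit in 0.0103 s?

Total energy: E_total = P·t = 0.298 × 0.0103 = 0.003069 J.
Per-photon energy: E = 5.063 × 10^-19 J.
N = E_total / E_photon = 6.06 × 10^15.

6.06 × 10^15 photons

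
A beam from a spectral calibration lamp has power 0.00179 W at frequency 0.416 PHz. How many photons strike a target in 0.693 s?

Total energy: E_total = P·t = 0.00179 × 0.693 = 0.001240 J.
Per-photon energy: E = 2.756·10^-19 J.
N = E_total / E_photon = 4.50·10^15.

4.50·10^15 photons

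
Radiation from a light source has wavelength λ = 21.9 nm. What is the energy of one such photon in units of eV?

(h = 6.62607015e-34 J·s, c = 2.99792458e8 m/s, 1 eV = 1.602176634e-19 J.)
Convert to SI: λ = 21.9 nm = 2.19e-8 m.
Apply E = hc/λ: E = 9.071e-18 J.
Converting to eV: E = 56.61 eV ≈ 56.6 eV.

56.6 eV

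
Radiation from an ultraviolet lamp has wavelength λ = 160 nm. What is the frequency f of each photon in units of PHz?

1.87 PHz

(c = 2.99792458e8 m/s.)
First convert: λ = 160 nm = 1.60e-7 m.
Since f = c/λ for a photon, f = 1.874e15 Hz.
Converting to PHz: f = 1.874 PHz ≈ 1.87 PHz.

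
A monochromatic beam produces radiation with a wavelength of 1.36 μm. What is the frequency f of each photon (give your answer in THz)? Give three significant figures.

220 THz

Take c = 2.99792458e8 m/s.
Convert to SI: λ = 1.36 μm = 1.36e-6 m.
For a photon f = c/λ, so f = 2.204e14 Hz.
Converting to THz: f = 220.4 THz ≈ 220 THz.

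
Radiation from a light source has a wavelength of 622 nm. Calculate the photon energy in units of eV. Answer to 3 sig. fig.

1.99 eV

(h = 6.62607015e-34 J·s, c = 2.99792458e8 m/s, 1 eV = 1.602176634e-19 J.)
Convert to SI: λ = 622 nm = 6.22e-7 m.
For a photon E = hc/λ, so E = 3.194e-19 J.
Converting to eV: E = 1.993 eV ≈ 1.99 eV.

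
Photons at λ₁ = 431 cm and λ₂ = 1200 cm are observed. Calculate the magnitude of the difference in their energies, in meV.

1.84e-4 meV

Using E = hc/λ: E₁ = 4.609e-26 J, E₂ = 1.655e-26 J.
|ΔE| = |4.609e-26 − 1.655e-26| = 2.95e-26 J = 1.84e-4 meV.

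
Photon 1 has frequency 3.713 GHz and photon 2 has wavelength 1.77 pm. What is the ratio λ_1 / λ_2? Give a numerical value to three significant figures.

λ_1 = 0.08074 m (from frequency = 3.713 GHz, via λ = c/f).
λ_2 = 1.770 × 10^-12 m (from wavelength = 1.77 pm, via λ given directly).
Ratio = 0.08074 / 1.770 × 10^-12 = 4.56 × 10^10.

4.56 × 10^10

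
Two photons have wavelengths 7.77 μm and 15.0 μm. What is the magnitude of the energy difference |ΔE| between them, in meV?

Using E = hc/λ: E₁ = 2.557e-20 J, E₂ = 1.324e-20 J.
|ΔE| = |2.557e-20 − 1.324e-20| = 1.23e-20 J = 76.9 meV.

76.9 meV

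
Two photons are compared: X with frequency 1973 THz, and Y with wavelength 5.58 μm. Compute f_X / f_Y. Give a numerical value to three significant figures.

f_X = 1.973e15 Hz (from frequency = 1973 THz, via f given directly).
f_Y = 5.373e13 Hz (from wavelength = 5.58 μm, via f = c/λ).
Ratio = 1.973e15 / 5.373e13 = 36.7.

36.7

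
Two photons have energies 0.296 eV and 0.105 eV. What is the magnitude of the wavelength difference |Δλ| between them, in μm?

Using λ = hc/E: λ₁ = 4.189 × 10^-6 m, λ₂ = 1.181 × 10^-5 m.
|Δλ| = |4.189 × 10^-6 − 1.181 × 10^-5| = 7.62 × 10^-6 m = 7.62 μm.

7.62 μm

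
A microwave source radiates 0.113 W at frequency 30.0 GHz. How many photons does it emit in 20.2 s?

1.15 × 10^23 photons

Total energy: E_total = P·t = 0.113 × 20.2 = 2.283 J.
Per-photon energy: E = 1.988 × 10^-23 J.
N = E_total / E_photon = 1.15 × 10^23.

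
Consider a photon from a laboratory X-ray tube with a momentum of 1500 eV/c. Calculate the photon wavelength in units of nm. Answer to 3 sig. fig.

0.827 nm

Use h = 6.62607015 × 10^-34 J·s, c = 2.99792458 × 10^8 m/s, 1 eV = 1.602176634 × 10^-19 J.
First convert: p = 1500 eV/c = 8.0164 × 10^-25 kg·m/s.
Apply λ = h/p: λ = 8.266 × 10^-10 m.
Converting to nm: λ = 0.8266 nm ≈ 0.827 nm.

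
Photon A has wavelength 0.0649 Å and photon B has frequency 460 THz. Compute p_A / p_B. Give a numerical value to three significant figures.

p_A = 1.021·10^-22 kg·m/s (from wavelength = 0.0649 Å, via p = h/λ).
p_B = 1.017·10^-27 kg·m/s (from frequency = 460 THz, via p = hf/c).
Ratio = 1.021·10^-22 / 1.017·10^-27 = 1.00·10^5.

1.00·10^5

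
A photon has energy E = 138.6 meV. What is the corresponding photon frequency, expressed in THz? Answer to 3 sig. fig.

In SI units: E = 138.6 meV = 2.2206 × 10^-20 J.
For a photon f = E/h, so f = 3.351 × 10^13 Hz.
Converting to THz: f = 33.51 THz ≈ 33.5 THz.

33.5 THz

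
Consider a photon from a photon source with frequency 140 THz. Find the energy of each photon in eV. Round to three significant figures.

0.579 eV

First convert: f = 140 THz = 1.4 × 10^14 Hz.
For a photon E = hf, so E = 9.276 × 10^-20 J.
Converting to eV: E = 0.5790 eV ≈ 0.579 eV.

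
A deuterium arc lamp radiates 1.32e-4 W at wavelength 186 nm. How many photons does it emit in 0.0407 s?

5.03e12 photons

Total energy: E_total = P·t = 1.32e-4 × 0.0407 = 5.372e-6 J.
Per-photon energy: E = 1.068e-18 J.
N = E_total / E_photon = 5.03e12.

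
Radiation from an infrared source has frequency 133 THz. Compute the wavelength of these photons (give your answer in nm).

2250 nm

(c = 2.99792458e8 m/s.)
Convert to SI: f = 133 THz = 1.33e14 Hz.
Since λ = c/f for a photon, λ = 2.254e-6 m.
Converting to nm: λ = 2254 nm ≈ 2250 nm.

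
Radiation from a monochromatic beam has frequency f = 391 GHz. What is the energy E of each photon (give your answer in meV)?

In SI units: f = 391 GHz = 3.91 × 10^11 Hz.
The photon relation is E = hf, giving E = 2.591 × 10^-22 J.
Converting to meV: E = 1.617 meV ≈ 1.62 meV.

1.62 meV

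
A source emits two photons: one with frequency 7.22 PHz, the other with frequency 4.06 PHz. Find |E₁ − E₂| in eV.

Using E = hf: E₁ = 4.784e-18 J, E₂ = 2.690e-18 J.
|ΔE| = |4.784e-18 − 2.690e-18| = 2.09e-18 J = 13.1 eV.

13.1 eV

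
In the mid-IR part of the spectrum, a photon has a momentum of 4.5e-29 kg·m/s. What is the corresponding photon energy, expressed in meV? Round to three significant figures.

84.2 meV

(c = 2.99792458e8 m/s, 1 eV = 1.602176634e-19 J.)
Apply E = pc: E = 1.349e-20 J.
Converting to meV: E = 84.20 meV ≈ 84.2 meV.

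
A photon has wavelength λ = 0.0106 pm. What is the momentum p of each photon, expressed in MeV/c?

117 MeV/c

Convert to SI: λ = 0.0106 pm = 1.06 × 10^-14 m.
Apply p = h/λ: p = 6.251 × 10^-20 kg·m/s.
Converting to MeV/c: p = 117.0 MeV/c ≈ 117 MeV/c.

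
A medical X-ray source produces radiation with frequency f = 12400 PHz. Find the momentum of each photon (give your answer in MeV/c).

In SI units: f = 12400 PHz = 1.24·10^19 Hz.
Apply p = hf/c: p = 2.741·10^-23 kg·m/s.
Converting to MeV/c: p = 0.05128 MeV/c ≈ 0.0513 MeV/c.

0.0513 MeV/c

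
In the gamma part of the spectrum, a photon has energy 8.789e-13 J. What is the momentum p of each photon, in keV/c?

Since p = E/c for a photon, p = 2.932e-21 kg·m/s.
Converting to keV/c: p = 5486 keV/c ≈ 5490 keV/c.

5490 keV/c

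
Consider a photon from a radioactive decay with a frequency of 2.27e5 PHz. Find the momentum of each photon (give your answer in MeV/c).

Take h = 6.62607015e-34 J·s, c = 2.99792458e8 m/s, 1 eV = 1.602176634e-19 J.
First convert: f = 2.27e5 PHz = 2.27e20 Hz.
For a photon p = hf/c, so p = 5.017e-22 kg·m/s.
Converting to MeV/c: p = 0.9388 MeV/c ≈ 0.939 MeV/c.

0.939 MeV/c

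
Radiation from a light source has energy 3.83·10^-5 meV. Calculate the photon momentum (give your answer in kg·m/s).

First convert: E = 3.83·10^-5 meV = 6.1363·10^-27 J.
For a photon p = E/c, so p = 2.047·10^-35 kg·m/s.
So p ≈ 2.05·10^-35 kg·m/s.

2.05·10^-35 kg·m/s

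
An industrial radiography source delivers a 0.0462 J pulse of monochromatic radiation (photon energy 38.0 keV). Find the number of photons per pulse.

Per-photon energy: E = 6.088 × 10^-15 J (from energy = 38.0 keV).
N = E_total / E_photon = 0.0462 J / 6.088 × 10^-15 J = 7.59 × 10^12.

7.59 × 10^12 photons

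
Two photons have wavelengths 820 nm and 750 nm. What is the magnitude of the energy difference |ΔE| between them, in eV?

0.141 eV

Using E = hc/λ: E₁ = 2.422 × 10^-19 J, E₂ = 2.649 × 10^-19 J.
|ΔE| = |2.422 × 10^-19 − 2.649 × 10^-19| = 2.26 × 10^-20 J = 0.141 eV.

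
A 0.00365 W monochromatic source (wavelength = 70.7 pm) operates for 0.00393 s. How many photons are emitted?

Total energy: E_total = P·t = 0.00365 × 0.00393 = 1.434e-5 J.
Per-photon energy: E = 2.810e-15 J.
N = E_total / E_photon = 5.11e9.

5.11e9 photons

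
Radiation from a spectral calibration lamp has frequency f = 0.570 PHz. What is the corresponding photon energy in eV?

2.36 eV

(h = 6.62607015 × 10^-34 J·s, 1 eV = 1.602176634 × 10^-19 J.)
Convert to SI: f = 0.570 PHz = 5.70 × 10^14 Hz.
Since E = hf for a photon, E = 3.777 × 10^-19 J.
Converting to eV: E = 2.357 eV ≈ 2.36 eV.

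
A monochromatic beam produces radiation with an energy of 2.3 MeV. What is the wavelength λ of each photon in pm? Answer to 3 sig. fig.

0.539 pm

In SI units: E = 2.3 MeV = 3.6850e-13 J.
For a photon λ = hc/E, so λ = 5.391e-13 m.
Converting to pm: λ = 0.5391 pm ≈ 0.539 pm.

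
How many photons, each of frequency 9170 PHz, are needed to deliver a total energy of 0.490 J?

Per-photon energy: E = 6.076·10^-15 J (from frequency = 9170 PHz).
N = E_total / E_photon = 0.490 J / 6.076·10^-15 J = 8.06·10^13.

8.06·10^13 photons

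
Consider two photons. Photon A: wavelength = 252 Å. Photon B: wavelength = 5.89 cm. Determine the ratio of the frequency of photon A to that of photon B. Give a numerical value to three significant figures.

f_A = 1.190 × 10^16 Hz (from wavelength = 252 Å, via f = c/λ).
f_B = 5.090 × 10^9 Hz (from wavelength = 5.89 cm, via f = c/λ).
Ratio = 1.190 × 10^16 / 5.090 × 10^9 = 2.34 × 10^6.

2.34 × 10^6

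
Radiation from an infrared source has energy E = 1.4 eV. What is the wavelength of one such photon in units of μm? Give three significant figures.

0.886 μm

Take h = 6.62607015e-34 J·s, c = 2.99792458e8 m/s, 1 eV = 1.602176634e-19 J.
In SI units: E = 1.4 eV = 2.2430e-19 J.
For a photon λ = hc/E, so λ = 8.856e-7 m.
Converting to μm: λ = 0.8856 μm ≈ 0.886 μm.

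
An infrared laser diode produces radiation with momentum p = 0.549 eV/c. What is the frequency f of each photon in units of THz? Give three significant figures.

133 THz

(h = 6.62607015·10^-34 J·s, c = 2.99792458·10^8 m/s, 1 eV = 1.602176634·10^-19 J.)
First convert: p = 0.549 eV/c = 2.9340·10^-28 kg·m/s.
The photon relation is f = pc/h, giving f = 1.327·10^14 Hz.
Converting to THz: f = 132.7 THz ≈ 133 THz.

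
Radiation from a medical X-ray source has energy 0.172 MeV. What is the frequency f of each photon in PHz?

(h = 6.62607015e-34 J·s, 1 eV = 1.602176634e-19 J.)
Convert to SI: E = 0.172 MeV = 2.7557e-14 J.
For a photon f = E/h, so f = 4.159e19 Hz.
Converting to PHz: f = 41590 PHz ≈ 4.16e4 PHz.

4.16e4 PHz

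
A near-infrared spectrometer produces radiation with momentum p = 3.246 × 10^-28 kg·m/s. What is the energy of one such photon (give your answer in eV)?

Take c = 2.99792458 × 10^8 m/s, 1 eV = 1.602176634 × 10^-19 J.
For a photon E = pc, so E = 9.731 × 10^-20 J.
Converting to eV: E = 0.6074 eV ≈ 0.607 eV.

0.607 eV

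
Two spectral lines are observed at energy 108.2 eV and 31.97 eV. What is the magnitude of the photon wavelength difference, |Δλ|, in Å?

273 Å

Using λ = hc/E: λ₁ = 1.1459 × 10^-8 m, λ₂ = 3.8781 × 10^-8 m.
|Δλ| = |1.1459 × 10^-8 − 3.8781 × 10^-8| = 2.73 × 10^-8 m = 273 Å.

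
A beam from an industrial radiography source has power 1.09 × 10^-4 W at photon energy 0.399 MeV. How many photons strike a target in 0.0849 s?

Total energy: E_total = P·t = 1.09 × 10^-4 × 0.0849 = 9.254 × 10^-6 J.
Per-photon energy: E = 6.393 × 10^-14 J.
N = E_total / E_photon = 1.45 × 10^8.

1.45 × 10^8 photons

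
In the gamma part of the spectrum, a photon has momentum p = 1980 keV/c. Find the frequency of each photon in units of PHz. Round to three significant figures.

Use h = 6.62607015e-34 J·s, c = 2.99792458e8 m/s, 1 eV = 1.602176634e-19 J.
First convert: p = 1980 keV/c = 1.0582e-21 kg·m/s.
Since f = pc/h for a photon, f = 4.788e20 Hz.
Converting to PHz: f = 478800 PHz ≈ 4.79e5 PHz.

4.79e5 PHz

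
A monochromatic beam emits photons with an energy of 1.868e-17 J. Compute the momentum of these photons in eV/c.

117 eV/c

Use c = 2.99792458e8 m/s, 1 eV = 1.602176634e-19 J.
For a photon p = E/c, so p = 6.231e-26 kg·m/s.
Converting to eV/c: p = 116.6 eV/c ≈ 117 eV/c.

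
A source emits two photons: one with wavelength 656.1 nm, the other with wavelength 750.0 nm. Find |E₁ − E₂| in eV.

Using E = hc/λ: E₁ = 3.0277·10^-19 J, E₂ = 2.6486·10^-19 J.
|ΔE| = |3.0277·10^-19 − 2.6486·10^-19| = 3.79·10^-20 J = 0.237 eV.

0.237 eV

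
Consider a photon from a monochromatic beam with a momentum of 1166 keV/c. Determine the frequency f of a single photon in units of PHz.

2.82 × 10^5 PHz

Use h = 6.62607015 × 10^-34 J·s, c = 2.99792458 × 10^8 m/s, 1 eV = 1.602176634 × 10^-19 J.
In SI units: p = 1166 keV/c = 6.2314 × 10^-22 kg·m/s.
Apply f = pc/h: f = 2.819 × 10^20 Hz.
Converting to PHz: f = 281900 PHz ≈ 2.82 × 10^5 PHz.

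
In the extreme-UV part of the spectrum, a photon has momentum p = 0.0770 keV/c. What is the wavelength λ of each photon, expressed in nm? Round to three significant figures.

16.1 nm

First convert: p = 0.0770 keV/c = 4.1151e-26 kg·m/s.
The photon relation is λ = h/p, giving λ = 1.610e-8 m.
Converting to nm: λ = 16.10 nm ≈ 16.1 nm.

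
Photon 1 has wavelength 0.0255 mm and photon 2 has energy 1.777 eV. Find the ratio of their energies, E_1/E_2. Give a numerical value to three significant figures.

0.0274

E_1 = 7.790 × 10^-21 J (from wavelength = 0.0255 mm, via E = hc/λ).
E_2 = 2.847 × 10^-19 J (from energy = 1.777 eV, via E given directly).
Ratio = 7.790 × 10^-21 / 2.847 × 10^-19 = 0.0274.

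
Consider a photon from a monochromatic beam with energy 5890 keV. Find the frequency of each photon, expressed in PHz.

1.42e6 PHz

In SI units: E = 5890 keV = 9.4368e-13 J.
The photon relation is f = E/h, giving f = 1.424e21 Hz.
Converting to PHz: f = 1.424e6 PHz ≈ 1.42e6 PHz.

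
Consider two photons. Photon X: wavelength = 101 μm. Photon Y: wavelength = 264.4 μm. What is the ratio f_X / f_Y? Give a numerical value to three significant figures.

2.62

f_X = 2.968e12 Hz (from wavelength = 101 μm, via f = c/λ).
f_Y = 1.134e12 Hz (from wavelength = 264.4 μm, via f = c/λ).
Ratio = 2.968e12 / 1.134e12 = 2.62.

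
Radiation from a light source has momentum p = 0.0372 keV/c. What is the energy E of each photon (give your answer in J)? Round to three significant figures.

Take c = 2.99792458 × 10^8 m/s, 1 eV = 1.602176634 × 10^-19 J.
Convert to SI: p = 0.0372 keV/c = 1.9881 × 10^-26 kg·m/s.
For a photon E = pc, so E = 5.960 × 10^-18 J.
So E ≈ 5.96 × 10^-18 J.

5.96 × 10^-18 J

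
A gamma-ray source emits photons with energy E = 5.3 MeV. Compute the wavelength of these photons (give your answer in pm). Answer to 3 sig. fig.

0.234 pm

Take h = 6.62607015e-34 J·s, c = 2.99792458e8 m/s, 1 eV = 1.602176634e-19 J.
First convert: E = 5.3 MeV = 8.4915e-13 J.
The photon relation is λ = hc/E, giving λ = 2.339e-13 m.
Converting to pm: λ = 0.2339 pm ≈ 0.234 pm.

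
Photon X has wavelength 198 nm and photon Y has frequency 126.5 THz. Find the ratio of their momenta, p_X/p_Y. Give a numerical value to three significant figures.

p_X = 3.347·10^-27 kg·m/s (from wavelength = 198 nm, via p = h/λ).
p_Y = 2.796·10^-28 kg·m/s (from frequency = 126.5 THz, via p = hf/c).
Ratio = 3.347·10^-27 / 2.796·10^-28 = 12.0.

12.0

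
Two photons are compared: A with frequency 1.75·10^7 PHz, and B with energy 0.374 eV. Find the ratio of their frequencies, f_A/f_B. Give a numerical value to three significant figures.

1.94·10^8

f_A = 1.750·10^22 Hz (from frequency = 1.75·10^7 PHz, via f given directly).
f_B = 9.043·10^13 Hz (from energy = 0.374 eV, via f = E/h).
Ratio = 1.750·10^22 / 9.043·10^13 = 1.94·10^8.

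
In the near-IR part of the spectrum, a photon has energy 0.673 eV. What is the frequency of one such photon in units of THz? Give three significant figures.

163 THz

Use h = 6.62607015e-34 J·s, 1 eV = 1.602176634e-19 J.
Convert to SI: E = 0.673 eV = 1.0783e-19 J.
Since f = E/h for a photon, f = 1.627e14 Hz.
Converting to THz: f = 162.7 THz ≈ 163 THz.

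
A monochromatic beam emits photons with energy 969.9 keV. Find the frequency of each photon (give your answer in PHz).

(h = 6.62607015 × 10^-34 J·s, 1 eV = 1.602176634 × 10^-19 J.)
Convert to SI: E = 969.9 keV = 1.5540 × 10^-13 J.
Since f = E/h for a photon, f = 2.345 × 10^20 Hz.
Converting to PHz: f = 234500 PHz ≈ 2.35 × 10^5 PHz.

2.35 × 10^5 PHz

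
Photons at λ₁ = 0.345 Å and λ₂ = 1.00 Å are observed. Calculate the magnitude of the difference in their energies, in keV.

Using E = hc/λ: E₁ = 5.758e-15 J, E₂ = 1.986e-15 J.
|ΔE| = |5.758e-15 − 1.986e-15| = 3.77e-15 J = 23.5 keV.

23.5 keV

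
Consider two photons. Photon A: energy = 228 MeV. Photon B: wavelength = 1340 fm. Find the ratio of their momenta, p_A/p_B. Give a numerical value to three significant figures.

p_A = 1.218·10^-19 kg·m/s (from energy = 228 MeV, via p = E/c).
p_B = 4.945·10^-22 kg·m/s (from wavelength = 1340 fm, via p = h/λ).
Ratio = 1.218·10^-19 / 4.945·10^-22 = 246.

246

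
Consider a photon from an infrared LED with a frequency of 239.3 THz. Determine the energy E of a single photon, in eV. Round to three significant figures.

0.990 eV

Use h = 6.62607015 × 10^-34 J·s, 1 eV = 1.602176634 × 10^-19 J.
First convert: f = 239.3 THz = 2.393 × 10^14 Hz.
Apply E = hf: E = 1.586 × 10^-19 J.
Converting to eV: E = 0.9897 eV ≈ 0.990 eV.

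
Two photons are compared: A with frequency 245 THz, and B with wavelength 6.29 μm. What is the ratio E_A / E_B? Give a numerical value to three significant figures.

5.14

E_A = 1.623 × 10^-19 J (from frequency = 245 THz, via E = hf).
E_B = 3.158 × 10^-20 J (from wavelength = 6.29 μm, via E = hc/λ).
Ratio = 1.623 × 10^-19 / 3.158 × 10^-20 = 5.14.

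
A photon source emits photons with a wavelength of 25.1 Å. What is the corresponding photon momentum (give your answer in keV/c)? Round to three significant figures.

Convert to SI: λ = 25.1 Å = 2.51e-9 m.
Since p = h/λ for a photon, p = 2.640e-25 kg·m/s.
Converting to keV/c: p = 0.4940 keV/c ≈ 0.494 keV/c.

0.494 keV/c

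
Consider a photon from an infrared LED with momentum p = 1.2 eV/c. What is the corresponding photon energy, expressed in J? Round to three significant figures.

First convert: p = 1.2 eV/c = 6.4131e-28 kg·m/s.
The photon relation is E = pc, giving E = 1.923e-19 J.
So E ≈ 1.92e-19 J.

1.92e-19 J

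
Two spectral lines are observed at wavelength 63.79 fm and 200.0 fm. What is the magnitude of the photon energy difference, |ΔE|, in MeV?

Using E = hc/λ: E₁ = 3.1140·10^-12 J, E₂ = 9.9322·10^-13 J.
|ΔE| = |3.1140·10^-12 − 9.9322·10^-13| = 2.12·10^-12 J = 13.2 MeV.

13.2 MeV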